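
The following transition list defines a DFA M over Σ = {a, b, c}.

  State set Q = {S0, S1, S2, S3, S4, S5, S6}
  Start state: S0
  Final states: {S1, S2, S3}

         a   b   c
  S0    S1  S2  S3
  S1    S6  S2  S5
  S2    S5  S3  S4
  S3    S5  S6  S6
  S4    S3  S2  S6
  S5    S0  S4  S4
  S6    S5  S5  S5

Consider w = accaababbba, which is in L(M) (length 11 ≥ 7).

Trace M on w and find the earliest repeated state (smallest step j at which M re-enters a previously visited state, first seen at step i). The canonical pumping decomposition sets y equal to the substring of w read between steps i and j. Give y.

caa

Run of M on w = a c c a a b a b b b a:
  step 0: S0  (start)
  step 1: S1  (read a: S0→S1)
  step 2: S5  (read c: S1→S5)
  step 3: S4  (read c: S5→S4)
  step 4: S3  (read a: S4→S3)
  step 5: S5  (read a: S3→S5)   ← first repeat (S5 seen earlier)
  step 6: S4  (read b: S5→S4)
  step 7: S3  (read a: S4→S3)
  step 8: S6  (read b: S3→S6)
  step 9: S5  (read b: S6→S5)
  step 10: S4  (read b: S5→S4)
  step 11: S3  (read a: S4→S3)

So i = 2, j = 5, giving x = w[0:2] = ac, y = w[2:5] = caa, z = w[5:11] = babbba.
Check: |xy| = 5 ≤ 7 and |y| = 3 ≥ 1. Reading y takes M from S5 back to S5, so every xyⁱz is accepted.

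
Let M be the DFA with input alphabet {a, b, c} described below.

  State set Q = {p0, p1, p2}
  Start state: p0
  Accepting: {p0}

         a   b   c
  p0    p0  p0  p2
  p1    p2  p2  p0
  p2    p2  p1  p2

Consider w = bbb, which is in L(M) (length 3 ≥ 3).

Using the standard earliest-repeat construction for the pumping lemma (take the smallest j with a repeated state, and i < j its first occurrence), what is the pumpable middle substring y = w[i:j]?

State sequence: p0 -b-> p0 -b-> p0 -b-> p0
First repeat at step 1: p0 was already visited.

So i = 0, j = 1, giving x = w[0:0] = ε, y = w[0:1] = b, z = w[1:3] = bb.
Check: |xy| = 1 ≤ 3 and |y| = 1 ≥ 1. Reading y takes M from p0 back to p0, so every xyⁱz is accepted.

b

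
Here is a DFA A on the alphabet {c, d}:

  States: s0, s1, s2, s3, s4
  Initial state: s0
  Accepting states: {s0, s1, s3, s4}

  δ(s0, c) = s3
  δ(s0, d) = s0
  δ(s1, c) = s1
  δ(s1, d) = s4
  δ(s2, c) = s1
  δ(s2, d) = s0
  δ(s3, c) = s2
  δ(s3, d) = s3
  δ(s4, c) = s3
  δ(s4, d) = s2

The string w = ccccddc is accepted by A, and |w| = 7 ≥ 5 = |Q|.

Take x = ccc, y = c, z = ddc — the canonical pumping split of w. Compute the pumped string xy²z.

cccccddc

xy^2z = ccc·c·c·ddc = cccccddc.
Reading y = c takes A from s1 back to s1, so after x·y·y the machine is still in s1, and z then leads to the accepting state s1. Hence cccccddc ∈ L(A).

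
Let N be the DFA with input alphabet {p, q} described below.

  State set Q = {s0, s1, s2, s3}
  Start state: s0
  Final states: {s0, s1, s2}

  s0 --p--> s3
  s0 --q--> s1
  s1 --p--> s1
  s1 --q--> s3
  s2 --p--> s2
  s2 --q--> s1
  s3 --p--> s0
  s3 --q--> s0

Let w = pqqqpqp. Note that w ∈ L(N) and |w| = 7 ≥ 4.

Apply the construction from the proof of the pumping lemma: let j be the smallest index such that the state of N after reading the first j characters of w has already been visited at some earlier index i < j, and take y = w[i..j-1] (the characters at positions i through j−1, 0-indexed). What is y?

State sequence: s0 -p-> s3 -q-> s0 -q-> s1 -q-> s3 -p-> s0 -q-> s1 -p-> s1
First repeat at step 2: s0 was already visited.

So i = 0, j = 2, giving x = w[0:0] = ε, y = w[0:2] = pq, z = w[2:7] = qqpqp.
Check: |xy| = 2 ≤ 4 and |y| = 2 ≥ 1. Reading y takes N from s0 back to s0, so every xyⁱz is accepted.

pq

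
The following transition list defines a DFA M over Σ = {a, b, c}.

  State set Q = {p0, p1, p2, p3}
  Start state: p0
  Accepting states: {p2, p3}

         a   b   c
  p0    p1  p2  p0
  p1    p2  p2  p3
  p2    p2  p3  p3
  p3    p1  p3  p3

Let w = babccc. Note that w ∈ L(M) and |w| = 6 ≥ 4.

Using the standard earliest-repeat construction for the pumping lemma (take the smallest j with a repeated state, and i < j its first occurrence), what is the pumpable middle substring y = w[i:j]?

a

Run of M on w = b a b c c c:
  step 0: p0  (start)
  step 1: p2  (read b: p0→p2)
  step 2: p2  (read a: p2→p2)   ← first repeat (p2 seen earlier)
  step 3: p3  (read b: p2→p3)
  step 4: p3  (read c: p3→p3)
  step 5: p3  (read c: p3→p3)
  step 6: p3  (read c: p3→p3)

So i = 1, j = 2, giving x = w[0:1] = b, y = w[1:2] = a, z = w[2:6] = bccc.
Check: |xy| = 2 ≤ 4 and |y| = 1 ≥ 1. Reading y takes M from p2 back to p2, so every xyⁱz is accepted.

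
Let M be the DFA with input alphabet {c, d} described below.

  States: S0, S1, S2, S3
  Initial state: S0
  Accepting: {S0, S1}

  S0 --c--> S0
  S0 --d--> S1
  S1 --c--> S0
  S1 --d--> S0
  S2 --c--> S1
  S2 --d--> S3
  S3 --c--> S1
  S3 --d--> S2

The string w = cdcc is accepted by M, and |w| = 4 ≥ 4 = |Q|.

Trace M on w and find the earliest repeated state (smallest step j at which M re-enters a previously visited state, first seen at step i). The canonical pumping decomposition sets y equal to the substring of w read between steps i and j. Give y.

State sequence: S0 -c-> S0 -d-> S1 -c-> S0 -c-> S0
First repeat at step 1: S0 was already visited.

So i = 0, j = 1, giving x = w[0:0] = ε, y = w[0:1] = c, z = w[1:4] = dcc.
Check: |xy| = 1 ≤ 4 and |y| = 1 ≥ 1. Reading y takes M from S0 back to S0, so every xyⁱz is accepted.
Pumping length from the standard proof: p = 4 (the number of states). The repeated state found above gives |xy| = j ≤ 4 and |y| = j − i ≥ 1.

c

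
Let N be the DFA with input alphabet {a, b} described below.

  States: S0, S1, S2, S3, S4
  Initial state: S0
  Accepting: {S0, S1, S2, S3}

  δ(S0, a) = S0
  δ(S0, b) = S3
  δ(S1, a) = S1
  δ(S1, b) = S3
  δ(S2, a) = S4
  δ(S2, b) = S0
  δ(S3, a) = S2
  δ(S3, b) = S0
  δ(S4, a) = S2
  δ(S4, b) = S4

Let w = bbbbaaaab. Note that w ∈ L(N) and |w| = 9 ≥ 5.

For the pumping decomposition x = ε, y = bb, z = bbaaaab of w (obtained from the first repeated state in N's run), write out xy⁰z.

bbaaaab

xy⁰z = xz = ε·bbaaaab = bbaaaab.
Reading y = bb takes N from S0 back to S0, so after x the machine is still in S0, and z then leads to the accepting state S3. Hence bbaaaab ∈ L(N).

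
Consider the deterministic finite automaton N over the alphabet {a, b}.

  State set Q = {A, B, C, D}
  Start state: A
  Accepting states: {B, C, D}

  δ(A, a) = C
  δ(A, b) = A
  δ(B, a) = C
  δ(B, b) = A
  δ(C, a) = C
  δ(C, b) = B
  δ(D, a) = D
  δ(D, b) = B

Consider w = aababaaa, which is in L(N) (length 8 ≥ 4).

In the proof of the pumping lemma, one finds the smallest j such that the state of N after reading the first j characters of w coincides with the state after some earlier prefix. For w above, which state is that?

Run of N on w = a a b a b a a a:
  step 0: A  (start)
  step 1: C  (read a: A→C)
  step 2: C  (read a: C→C)   ← first repeat (C seen earlier)
  step 3: B  (read b: C→B)
  step 4: C  (read a: B→C)
  step 5: B  (read b: C→B)
  step 6: C  (read a: B→C)
  step 7: C  (read a: C→C)
  step 8: C  (read a: C→C)

The earliest repeat is at step j = 2: N is in C, which it already visited at step i = 1.
With |Q| = 4, pigeonhole forces a state repeat no later than step 4; the substring read between the first and second visits to that state can be pumped.

C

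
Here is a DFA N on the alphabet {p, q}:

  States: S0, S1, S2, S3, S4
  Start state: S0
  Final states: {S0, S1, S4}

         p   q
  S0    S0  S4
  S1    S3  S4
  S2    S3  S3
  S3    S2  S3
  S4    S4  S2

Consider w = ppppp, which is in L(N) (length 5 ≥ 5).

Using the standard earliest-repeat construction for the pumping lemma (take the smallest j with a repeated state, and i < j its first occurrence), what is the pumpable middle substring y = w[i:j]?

p

Run of N on w = p p p p p:
  step 0: S0  (start)
  step 1: S0  (read p: S0→S0)   ← first repeat (S0 seen earlier)
  step 2: S0  (read p: S0→S0)
  step 3: S0  (read p: S0→S0)
  step 4: S0  (read p: S0→S0)
  step 5: S0  (read p: S0→S0)

So i = 0, j = 1, giving x = w[0:0] = ε, y = w[0:1] = p, z = w[1:5] = pppp.
Check: |xy| = 1 ≤ 5 and |y| = 1 ≥ 1. Reading y takes N from S0 back to S0, so every xyⁱz is accepted.
Pumping length from the standard proof: p = 5 (the number of states). The repeated state found above gives |xy| = j ≤ 5 and |y| = j − i ≥ 1.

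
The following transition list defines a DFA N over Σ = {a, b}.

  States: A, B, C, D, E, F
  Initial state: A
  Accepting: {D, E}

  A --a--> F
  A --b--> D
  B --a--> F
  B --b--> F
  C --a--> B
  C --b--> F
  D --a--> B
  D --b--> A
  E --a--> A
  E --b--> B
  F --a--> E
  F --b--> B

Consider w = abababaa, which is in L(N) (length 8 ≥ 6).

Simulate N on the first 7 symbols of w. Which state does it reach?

F

State sequence: A -a-> F -b-> B -a-> F -b-> B -a-> F -b-> B -a-> F

After reading 7 characters, N is in state F.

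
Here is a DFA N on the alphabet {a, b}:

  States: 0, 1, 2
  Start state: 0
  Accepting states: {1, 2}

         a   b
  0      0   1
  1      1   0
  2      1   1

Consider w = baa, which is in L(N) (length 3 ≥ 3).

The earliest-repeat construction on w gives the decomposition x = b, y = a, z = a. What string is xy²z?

xy^2z = b·a·a·a = baaa.
Reading y = a takes N from 1 back to 1, so after x·y·y the machine is still in 1, and z then leads to the accepting state 1. Hence baaa ∈ L(N).

baaa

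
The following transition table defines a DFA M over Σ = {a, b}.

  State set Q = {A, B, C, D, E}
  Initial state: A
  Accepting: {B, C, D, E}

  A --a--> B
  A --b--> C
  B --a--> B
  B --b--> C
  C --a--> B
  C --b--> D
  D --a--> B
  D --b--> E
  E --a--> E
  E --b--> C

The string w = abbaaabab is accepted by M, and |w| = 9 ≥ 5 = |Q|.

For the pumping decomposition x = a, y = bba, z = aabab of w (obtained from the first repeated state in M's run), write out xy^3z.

abbabbabbaaabab

xy^3z = a·bba·bba·bba·aabab = abbabbabbaaabab.
Reading y = bba takes M from B back to B, so after x·y·y·y the machine is still in B, and z then leads to the accepting state C. Hence abbabbabbaaabab ∈ L(M).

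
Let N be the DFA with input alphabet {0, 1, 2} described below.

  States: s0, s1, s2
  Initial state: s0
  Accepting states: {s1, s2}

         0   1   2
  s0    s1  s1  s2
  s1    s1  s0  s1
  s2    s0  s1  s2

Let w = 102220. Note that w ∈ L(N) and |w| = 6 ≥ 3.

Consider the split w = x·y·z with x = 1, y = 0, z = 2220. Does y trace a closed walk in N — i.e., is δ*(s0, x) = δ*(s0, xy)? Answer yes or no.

yes

Run of N on the first 2 characters of w = 1 0:
  step 0: s0  (start)
  step 1: s1  (read 1: s0→s1)
  step 2: s1  (read 0: s1→s1)

After x (step 1): s1. After xy (step 2): s1.
They match, so y = 0 drives N around a cycle from s1 back to itself; pumping y any number of times keeps N in s1 before reading z, and xyⁱz ∈ L(N) for every i ≥ 0.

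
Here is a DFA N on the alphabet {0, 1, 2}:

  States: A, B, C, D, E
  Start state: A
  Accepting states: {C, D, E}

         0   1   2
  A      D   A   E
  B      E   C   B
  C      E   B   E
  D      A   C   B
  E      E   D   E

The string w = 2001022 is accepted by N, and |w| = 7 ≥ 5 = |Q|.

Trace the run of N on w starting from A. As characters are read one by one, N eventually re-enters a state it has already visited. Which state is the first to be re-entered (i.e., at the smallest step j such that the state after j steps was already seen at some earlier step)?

E

Run of N on w = 2 0 0 1 0 2 2:
  step 0: A  (start)
  step 1: E  (read 2: A→E)
  step 2: E  (read 0: E→E)   ← first repeat (E seen earlier)
  step 3: E  (read 0: E→E)
  step 4: D  (read 1: E→D)
  step 5: A  (read 0: D→A)
  step 6: E  (read 2: A→E)
  step 7: E  (read 2: E→E)

The earliest repeat is at step j = 2: N is in E, which it already visited at step i = 1.
With |Q| = 5, pigeonhole forces a state repeat no later than step 5; the substring read between the first and second visits to that state can be pumped.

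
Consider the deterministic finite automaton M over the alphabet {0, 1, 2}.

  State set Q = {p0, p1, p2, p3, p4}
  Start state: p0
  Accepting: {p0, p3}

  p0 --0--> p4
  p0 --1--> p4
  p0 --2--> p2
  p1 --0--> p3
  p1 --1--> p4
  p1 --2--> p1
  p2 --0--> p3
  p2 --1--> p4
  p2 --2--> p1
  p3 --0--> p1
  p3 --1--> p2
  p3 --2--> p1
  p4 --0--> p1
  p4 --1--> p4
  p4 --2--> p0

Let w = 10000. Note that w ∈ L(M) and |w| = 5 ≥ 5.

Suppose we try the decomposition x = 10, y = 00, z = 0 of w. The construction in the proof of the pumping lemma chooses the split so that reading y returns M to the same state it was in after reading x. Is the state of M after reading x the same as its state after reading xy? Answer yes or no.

Run of M on the first 4 characters of w = 1 0 0 0:
  step 0: p0  (start)
  step 1: p4  (read 1: p0→p4)
  step 2: p1  (read 0: p4→p1)
  step 3: p3  (read 0: p1→p3)
  step 4: p1  (read 0: p3→p1)

After x (step 2): p1. After xy (step 4): p1.
They match, so y = 00 drives M around a cycle from p1 back to itself; pumping y any number of times keeps M in p1 before reading z, and xyⁱz ∈ L(M) for every i ≥ 0.

yes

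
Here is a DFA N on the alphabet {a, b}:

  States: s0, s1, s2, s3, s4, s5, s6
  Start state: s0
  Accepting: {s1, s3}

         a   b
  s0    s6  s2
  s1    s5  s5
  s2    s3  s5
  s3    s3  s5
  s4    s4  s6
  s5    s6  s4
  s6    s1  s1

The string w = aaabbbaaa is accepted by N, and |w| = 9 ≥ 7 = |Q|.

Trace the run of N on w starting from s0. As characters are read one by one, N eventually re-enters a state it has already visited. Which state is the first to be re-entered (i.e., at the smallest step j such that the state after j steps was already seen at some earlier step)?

s6

Run of N on w = a a a b b b a a a:
  step 0: s0  (start)
  step 1: s6  (read a: s0→s6)
  step 2: s1  (read a: s6→s1)
  step 3: s5  (read a: s1→s5)
  step 4: s4  (read b: s5→s4)
  step 5: s6  (read b: s4→s6)   ← first repeat (s6 seen earlier)
  step 6: s1  (read b: s6→s1)
  step 7: s5  (read a: s1→s5)
  step 8: s6  (read a: s5→s6)
  step 9: s1  (read a: s6→s1)

The earliest repeat is at step j = 5: N is in s6, which it already visited at step i = 1.
Since N has 7 states, any run of length ≥ 7 visits 7+1 states, so by pigeonhole some state repeats within the first 7 steps — that repeat gives the pumpable loop.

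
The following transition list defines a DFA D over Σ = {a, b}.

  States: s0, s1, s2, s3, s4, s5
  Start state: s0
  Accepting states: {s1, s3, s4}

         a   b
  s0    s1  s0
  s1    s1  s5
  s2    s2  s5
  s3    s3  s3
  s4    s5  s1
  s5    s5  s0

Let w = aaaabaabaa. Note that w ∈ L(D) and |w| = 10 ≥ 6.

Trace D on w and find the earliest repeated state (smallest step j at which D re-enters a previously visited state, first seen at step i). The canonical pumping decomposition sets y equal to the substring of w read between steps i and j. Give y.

State sequence: s0 -a-> s1 -a-> s1 -a-> s1 -a-> s1 -b-> s5 -a-> s5 -a-> s5 -b-> s0 -a-> s1 -a-> s1
First repeat at step 2: s1 was already visited.

So i = 1, j = 2, giving x = w[0:1] = a, y = w[1:2] = a, z = w[2:10] = aabaabaa.
Check: |xy| = 2 ≤ 6 and |y| = 1 ≥ 1. Reading y takes D from s1 back to s1, so every xyⁱz is accepted.
Since D has 6 states, any run of length ≥ 6 visits 6+1 states, so by pigeonhole some state repeats within the first 6 steps — that repeat gives the pumpable loop.

a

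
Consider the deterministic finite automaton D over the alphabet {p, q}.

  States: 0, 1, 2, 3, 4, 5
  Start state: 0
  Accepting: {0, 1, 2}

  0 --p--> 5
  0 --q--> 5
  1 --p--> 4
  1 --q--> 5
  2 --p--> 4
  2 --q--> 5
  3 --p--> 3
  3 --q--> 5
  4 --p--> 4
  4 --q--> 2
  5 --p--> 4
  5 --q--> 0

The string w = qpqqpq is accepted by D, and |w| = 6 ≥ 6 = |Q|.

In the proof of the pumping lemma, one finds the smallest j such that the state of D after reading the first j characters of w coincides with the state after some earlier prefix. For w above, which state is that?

Run of D on w = q p q q p q:
  step 0: 0  (start)
  step 1: 5  (read q: 0→5)
  step 2: 4  (read p: 5→4)
  step 3: 2  (read q: 4→2)
  step 4: 5  (read q: 2→5)   ← first repeat (5 seen earlier)
  step 5: 4  (read p: 5→4)
  step 6: 2  (read q: 4→2)

The earliest repeat is at step j = 4: D is in 5, which it already visited at step i = 1.
The DFA has 6 states, so the proof of the pumping lemma guarantees a repeated state among the first 6+1 visited; the segment between the two visits is the pumpable y.

5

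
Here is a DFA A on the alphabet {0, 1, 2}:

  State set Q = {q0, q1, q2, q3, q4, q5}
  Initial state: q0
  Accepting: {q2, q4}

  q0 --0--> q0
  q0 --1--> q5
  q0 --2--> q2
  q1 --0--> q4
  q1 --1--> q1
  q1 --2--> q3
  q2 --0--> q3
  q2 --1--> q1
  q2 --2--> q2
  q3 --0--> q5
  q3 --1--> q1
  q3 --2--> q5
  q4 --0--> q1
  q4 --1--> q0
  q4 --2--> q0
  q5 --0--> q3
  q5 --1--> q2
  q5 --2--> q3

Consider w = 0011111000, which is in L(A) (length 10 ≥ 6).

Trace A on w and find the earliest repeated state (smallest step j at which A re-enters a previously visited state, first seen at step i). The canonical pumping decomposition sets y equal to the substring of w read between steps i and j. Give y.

0

Run of A on w = 0 0 1 1 1 1 1 0 0 0:
  step 0: q0  (start)
  step 1: q0  (read 0: q0→q0)   ← first repeat (q0 seen earlier)
  step 2: q0  (read 0: q0→q0)
  step 3: q5  (read 1: q0→q5)
  step 4: q2  (read 1: q5→q2)
  step 5: q1  (read 1: q2→q1)
  step 6: q1  (read 1: q1→q1)
  step 7: q1  (read 1: q1→q1)
  step 8: q4  (read 0: q1→q4)
  step 9: q1  (read 0: q4→q1)
  step 10: q4  (read 0: q1→q4)

So i = 0, j = 1, giving x = w[0:0] = ε, y = w[0:1] = 0, z = w[1:10] = 011111000.
Check: |xy| = 1 ≤ 6 and |y| = 1 ≥ 1. Reading y takes A from q0 back to q0, so every xyⁱz is accepted.
Since A has 6 states, any run of length ≥ 6 visits 6+1 states, so by pigeonhole some state repeats within the first 6 steps — that repeat gives the pumpable loop.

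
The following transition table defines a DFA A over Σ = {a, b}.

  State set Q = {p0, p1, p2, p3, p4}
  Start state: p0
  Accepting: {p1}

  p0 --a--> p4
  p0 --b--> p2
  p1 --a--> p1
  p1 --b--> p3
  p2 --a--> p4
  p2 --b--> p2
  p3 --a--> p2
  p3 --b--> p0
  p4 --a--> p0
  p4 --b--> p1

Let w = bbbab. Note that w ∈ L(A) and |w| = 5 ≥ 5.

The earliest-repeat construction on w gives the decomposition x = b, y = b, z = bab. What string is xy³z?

xy^3z = b·b·b·b·bab = bbbbbab.
Reading y = b takes A from p2 back to p2, so after x·y·y·y the machine is still in p2, and z then leads to the accepting state p1. Hence bbbbbab ∈ L(A).

bbbbbab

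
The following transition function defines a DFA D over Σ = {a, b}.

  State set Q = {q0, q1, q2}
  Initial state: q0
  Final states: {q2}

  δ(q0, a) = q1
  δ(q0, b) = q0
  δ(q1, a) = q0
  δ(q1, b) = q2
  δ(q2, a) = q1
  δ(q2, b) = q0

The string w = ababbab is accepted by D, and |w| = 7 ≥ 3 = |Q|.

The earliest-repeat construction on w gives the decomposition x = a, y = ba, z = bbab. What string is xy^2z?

abababbab

xy^2z = a·ba·ba·bbab = abababbab.
Reading y = ba takes D from q1 back to q1, so after x·y·y the machine is still in q1, and z then leads to the accepting state q2. Hence abababbab ∈ L(D).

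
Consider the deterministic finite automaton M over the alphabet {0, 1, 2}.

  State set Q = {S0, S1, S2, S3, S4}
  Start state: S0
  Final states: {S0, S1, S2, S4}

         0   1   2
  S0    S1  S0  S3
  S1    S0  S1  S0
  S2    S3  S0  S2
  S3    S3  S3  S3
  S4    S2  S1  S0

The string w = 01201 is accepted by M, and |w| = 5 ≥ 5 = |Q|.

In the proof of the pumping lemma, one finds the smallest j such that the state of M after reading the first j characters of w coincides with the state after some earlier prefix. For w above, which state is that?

S1

Run of M on w = 0 1 2 0 1:
  step 0: S0  (start)
  step 1: S1  (read 0: S0→S1)
  step 2: S1  (read 1: S1→S1)   ← first repeat (S1 seen earlier)
  step 3: S0  (read 2: S1→S0)
  step 4: S1  (read 0: S0→S1)
  step 5: S1  (read 1: S1→S1)

The earliest repeat is at step j = 2: M is in S1, which it already visited at step i = 1.
The DFA has 5 states, so the proof of the pumping lemma guarantees a repeated state among the first 5+1 visited; the segment between the two visits is the pumpable y.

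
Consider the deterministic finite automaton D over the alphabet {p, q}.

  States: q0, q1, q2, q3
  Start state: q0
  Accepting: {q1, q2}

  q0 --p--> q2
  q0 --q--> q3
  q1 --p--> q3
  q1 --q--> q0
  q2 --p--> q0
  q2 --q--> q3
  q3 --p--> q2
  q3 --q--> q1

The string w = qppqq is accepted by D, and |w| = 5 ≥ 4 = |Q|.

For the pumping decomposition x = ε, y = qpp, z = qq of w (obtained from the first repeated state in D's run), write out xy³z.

xy^3z = ε·qpp·qpp·qpp·qq = qppqppqppqq.
Reading y = qpp takes D from q0 back to q0, so after x·y·y·y the machine is still in q0, and z then leads to the accepting state q1. Hence qppqppqppqq ∈ L(D).

qppqppqppqq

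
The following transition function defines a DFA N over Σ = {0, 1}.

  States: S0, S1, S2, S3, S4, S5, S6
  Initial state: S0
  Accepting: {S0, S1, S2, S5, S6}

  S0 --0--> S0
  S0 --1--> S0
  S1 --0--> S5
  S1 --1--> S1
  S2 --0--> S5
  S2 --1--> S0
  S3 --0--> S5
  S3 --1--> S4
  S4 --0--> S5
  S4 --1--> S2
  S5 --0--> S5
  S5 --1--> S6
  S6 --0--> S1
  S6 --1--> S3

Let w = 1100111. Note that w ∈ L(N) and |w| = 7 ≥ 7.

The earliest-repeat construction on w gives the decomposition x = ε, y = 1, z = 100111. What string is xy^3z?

xy^3z = ε·1·1·1·100111 = 111100111.
Reading y = 1 takes N from S0 back to S0, so after x·y·y·y the machine is still in S0, and z then leads to the accepting state S0. Hence 111100111 ∈ L(N).

111100111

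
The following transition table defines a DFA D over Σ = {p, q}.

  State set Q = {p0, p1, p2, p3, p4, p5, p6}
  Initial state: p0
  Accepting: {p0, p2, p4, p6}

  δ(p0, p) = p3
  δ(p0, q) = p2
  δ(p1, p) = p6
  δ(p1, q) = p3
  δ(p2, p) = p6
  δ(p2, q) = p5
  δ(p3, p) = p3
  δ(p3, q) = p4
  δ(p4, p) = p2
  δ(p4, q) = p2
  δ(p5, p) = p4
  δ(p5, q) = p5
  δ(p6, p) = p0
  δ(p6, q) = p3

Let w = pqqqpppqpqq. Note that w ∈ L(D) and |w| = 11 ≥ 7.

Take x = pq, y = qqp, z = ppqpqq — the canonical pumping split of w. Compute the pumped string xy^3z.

pqqqpqqpqqpppqpqq

xy^3z = pq·qqp·qqp·qqp·ppqpqq = pqqqpqqpqqpppqpqq.
Reading y = qqp takes D from p4 back to p4, so after x·y·y·y the machine is still in p4, and z then leads to the accepting state p2. Hence pqqqpqqpqqpppqpqq ∈ L(D).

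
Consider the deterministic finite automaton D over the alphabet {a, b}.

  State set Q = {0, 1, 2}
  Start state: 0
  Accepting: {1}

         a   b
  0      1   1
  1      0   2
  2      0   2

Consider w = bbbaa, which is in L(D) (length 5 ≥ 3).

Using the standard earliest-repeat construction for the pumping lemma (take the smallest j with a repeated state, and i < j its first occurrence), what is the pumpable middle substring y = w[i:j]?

Run of D on w = b b b a a:
  step 0: 0  (start)
  step 1: 1  (read b: 0→1)
  step 2: 2  (read b: 1→2)
  step 3: 2  (read b: 2→2)   ← first repeat (2 seen earlier)
  step 4: 0  (read a: 2→0)
  step 5: 1  (read a: 0→1)

So i = 2, j = 3, giving x = w[0:2] = bb, y = w[2:3] = b, z = w[3:5] = aa.
Check: |xy| = 3 ≤ 3 and |y| = 1 ≥ 1. Reading y takes D from 2 back to 2, so every xyⁱz is accepted.
With |Q| = 3, pigeonhole forces a state repeat no later than step 3; the substring read between the first and second visits to that state can be pumped.

b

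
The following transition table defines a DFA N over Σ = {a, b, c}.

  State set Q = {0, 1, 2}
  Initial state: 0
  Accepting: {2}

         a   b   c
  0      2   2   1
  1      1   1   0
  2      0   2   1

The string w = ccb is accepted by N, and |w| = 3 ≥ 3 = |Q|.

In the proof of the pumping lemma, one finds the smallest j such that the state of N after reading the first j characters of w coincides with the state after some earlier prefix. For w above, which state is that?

Run of N on w = c c b:
  step 0: 0  (start)
  step 1: 1  (read c: 0→1)
  step 2: 0  (read c: 1→0)   ← first repeat (0 seen earlier)
  step 3: 2  (read b: 0→2)

The earliest repeat is at step j = 2: N is in 0, which it already visited at step i = 0.
Since N has 3 states, any run of length ≥ 3 visits 3+1 states, so by pigeonhole some state repeats within the first 3 steps — that repeat gives the pumpable loop.

0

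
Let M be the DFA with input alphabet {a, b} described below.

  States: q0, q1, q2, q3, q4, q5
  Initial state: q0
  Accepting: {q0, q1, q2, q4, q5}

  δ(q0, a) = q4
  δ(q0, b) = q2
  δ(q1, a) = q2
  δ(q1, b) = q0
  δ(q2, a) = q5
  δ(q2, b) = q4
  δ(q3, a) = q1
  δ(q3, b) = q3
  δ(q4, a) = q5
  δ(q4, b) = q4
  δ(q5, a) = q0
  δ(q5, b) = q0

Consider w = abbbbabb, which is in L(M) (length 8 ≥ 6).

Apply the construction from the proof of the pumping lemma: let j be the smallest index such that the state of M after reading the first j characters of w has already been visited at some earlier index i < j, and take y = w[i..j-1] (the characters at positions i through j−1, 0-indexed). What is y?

b

State sequence: q0 -a-> q4 -b-> q4 -b-> q4 -b-> q4 -b-> q4 -a-> q5 -b-> q0 -b-> q2
First repeat at step 2: q4 was already visited.

So i = 1, j = 2, giving x = w[0:1] = a, y = w[1:2] = b, z = w[2:8] = bbbabb.
Check: |xy| = 2 ≤ 6 and |y| = 1 ≥ 1. Reading y takes M from q4 back to q4, so every xyⁱz is accepted.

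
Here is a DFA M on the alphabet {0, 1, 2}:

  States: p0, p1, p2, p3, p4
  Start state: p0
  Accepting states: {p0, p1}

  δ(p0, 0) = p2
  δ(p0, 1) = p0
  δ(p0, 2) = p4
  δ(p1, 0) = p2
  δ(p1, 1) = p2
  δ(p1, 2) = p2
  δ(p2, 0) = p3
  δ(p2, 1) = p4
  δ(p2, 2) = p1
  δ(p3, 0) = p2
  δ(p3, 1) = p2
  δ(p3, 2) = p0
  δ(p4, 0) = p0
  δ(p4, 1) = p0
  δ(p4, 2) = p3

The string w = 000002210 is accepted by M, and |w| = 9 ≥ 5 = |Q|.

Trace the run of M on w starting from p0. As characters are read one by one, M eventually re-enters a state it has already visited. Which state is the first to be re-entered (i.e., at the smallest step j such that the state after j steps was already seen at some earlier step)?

Run of M on w = 0 0 0 0 0 2 2 1 0:
  step 0: p0  (start)
  step 1: p2  (read 0: p0→p2)
  step 2: p3  (read 0: p2→p3)
  step 3: p2  (read 0: p3→p2)   ← first repeat (p2 seen earlier)
  step 4: p3  (read 0: p2→p3)
  step 5: p2  (read 0: p3→p2)
  step 6: p1  (read 2: p2→p1)
  step 7: p2  (read 2: p1→p2)
  step 8: p4  (read 1: p2→p4)
  step 9: p0  (read 0: p4→p0)

The earliest repeat is at step j = 3: M is in p2, which it already visited at step i = 1.
Since M has 5 states, any run of length ≥ 5 visits 5+1 states, so by pigeonhole some state repeats within the first 5 steps — that repeat gives the pumpable loop.

p2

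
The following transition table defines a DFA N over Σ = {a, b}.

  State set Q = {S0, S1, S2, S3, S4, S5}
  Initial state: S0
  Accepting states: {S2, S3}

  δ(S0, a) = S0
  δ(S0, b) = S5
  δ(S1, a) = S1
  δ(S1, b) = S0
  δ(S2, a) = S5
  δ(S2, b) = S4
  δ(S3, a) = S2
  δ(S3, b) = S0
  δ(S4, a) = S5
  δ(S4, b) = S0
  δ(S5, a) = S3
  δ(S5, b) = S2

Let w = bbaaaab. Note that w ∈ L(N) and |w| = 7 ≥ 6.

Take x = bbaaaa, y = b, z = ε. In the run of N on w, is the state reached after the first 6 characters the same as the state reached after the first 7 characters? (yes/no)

no

Run of N on the first 7 characters of w = b b a a a a b:
  step 0: S0  (start)
  step 1: S5  (read b: S0→S5)
  step 2: S2  (read b: S5→S2)
  step 3: S5  (read a: S2→S5)
  step 4: S3  (read a: S5→S3)
  step 5: S2  (read a: S3→S2)
  step 6: S5  (read a: S2→S5)
  step 7: S2  (read b: S5→S2)

After x (step 6): S5. After xy (step 7): S2.
They differ (S5 ≠ S2), so y is not a cycle from the state after x; this split is not the one the pumping-lemma construction produces, and pumping y need not keep the string in L(N).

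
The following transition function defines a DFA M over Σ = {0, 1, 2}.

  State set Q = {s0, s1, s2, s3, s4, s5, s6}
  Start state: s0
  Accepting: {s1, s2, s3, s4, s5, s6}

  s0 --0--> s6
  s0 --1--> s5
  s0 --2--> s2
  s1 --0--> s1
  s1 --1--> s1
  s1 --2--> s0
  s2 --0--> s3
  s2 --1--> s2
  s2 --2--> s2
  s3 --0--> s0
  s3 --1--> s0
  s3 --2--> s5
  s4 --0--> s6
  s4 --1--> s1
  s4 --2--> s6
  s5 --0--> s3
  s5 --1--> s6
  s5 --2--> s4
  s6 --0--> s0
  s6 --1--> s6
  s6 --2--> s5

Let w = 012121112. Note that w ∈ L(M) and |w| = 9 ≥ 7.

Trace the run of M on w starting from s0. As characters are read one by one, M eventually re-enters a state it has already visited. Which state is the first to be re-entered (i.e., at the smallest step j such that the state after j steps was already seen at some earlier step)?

s6

State sequence: s0 -0-> s6 -1-> s6 -2-> s5 -1-> s6 -2-> s5 -1-> s6 -1-> s6 -1-> s6 -2-> s5
First repeat at step 2: s6 was already visited.

The earliest repeat is at step j = 2: M is in s6, which it already visited at step i = 1.
With |Q| = 7, pigeonhole forces a state repeat no later than step 7; the substring read between the first and second visits to that state can be pumped.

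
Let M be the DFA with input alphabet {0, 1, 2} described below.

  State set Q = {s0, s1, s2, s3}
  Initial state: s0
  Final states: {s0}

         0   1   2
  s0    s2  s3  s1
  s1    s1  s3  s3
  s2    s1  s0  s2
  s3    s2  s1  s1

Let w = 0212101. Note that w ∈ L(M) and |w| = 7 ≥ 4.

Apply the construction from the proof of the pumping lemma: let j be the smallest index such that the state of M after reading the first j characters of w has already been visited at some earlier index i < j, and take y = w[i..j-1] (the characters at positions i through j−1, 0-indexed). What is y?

2

Run of M on w = 0 2 1 2 1 0 1:
  step 0: s0  (start)
  step 1: s2  (read 0: s0→s2)
  step 2: s2  (read 2: s2→s2)   ← first repeat (s2 seen earlier)
  step 3: s0  (read 1: s2→s0)
  step 4: s1  (read 2: s0→s1)
  step 5: s3  (read 1: s1→s3)
  step 6: s2  (read 0: s3→s2)
  step 7: s0  (read 1: s2→s0)

So i = 1, j = 2, giving x = w[0:1] = 0, y = w[1:2] = 2, z = w[2:7] = 12101.
Check: |xy| = 2 ≤ 4 and |y| = 1 ≥ 1. Reading y takes M from s2 back to s2, so every xyⁱz is accepted.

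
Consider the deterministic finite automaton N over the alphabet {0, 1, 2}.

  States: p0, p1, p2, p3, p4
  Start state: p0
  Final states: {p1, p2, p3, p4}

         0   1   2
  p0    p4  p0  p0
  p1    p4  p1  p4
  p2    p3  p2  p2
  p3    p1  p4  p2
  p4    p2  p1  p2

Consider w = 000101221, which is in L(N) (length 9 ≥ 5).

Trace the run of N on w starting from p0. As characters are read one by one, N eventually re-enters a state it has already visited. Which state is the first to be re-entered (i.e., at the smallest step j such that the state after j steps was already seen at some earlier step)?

p4

Run of N on w = 0 0 0 1 0 1 2 2 1:
  step 0: p0  (start)
  step 1: p4  (read 0: p0→p4)
  step 2: p2  (read 0: p4→p2)
  step 3: p3  (read 0: p2→p3)
  step 4: p4  (read 1: p3→p4)   ← first repeat (p4 seen earlier)
  step 5: p2  (read 0: p4→p2)
  step 6: p2  (read 1: p2→p2)
  step 7: p2  (read 2: p2→p2)
  step 8: p2  (read 2: p2→p2)
  step 9: p2  (read 1: p2→p2)

The earliest repeat is at step j = 4: N is in p4, which it already visited at step i = 1.
With |Q| = 5, pigeonhole forces a state repeat no later than step 5; the substring read between the first and second visits to that state can be pumped.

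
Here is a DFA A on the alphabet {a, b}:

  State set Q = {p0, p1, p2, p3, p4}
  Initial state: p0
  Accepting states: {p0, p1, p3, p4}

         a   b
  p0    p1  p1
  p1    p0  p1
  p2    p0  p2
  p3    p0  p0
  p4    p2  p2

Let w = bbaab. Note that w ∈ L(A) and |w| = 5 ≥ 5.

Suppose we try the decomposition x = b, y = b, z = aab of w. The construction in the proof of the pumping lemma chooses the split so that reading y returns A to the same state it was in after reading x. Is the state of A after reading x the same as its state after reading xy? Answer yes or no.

State sequence: p0 -b-> p1 -b-> p1

After x (step 1): p1. After xy (step 2): p1.
They match, so y = b drives A around a cycle from p1 back to itself; pumping y any number of times keeps A in p1 before reading z, and xyⁱz ∈ L(A) for every i ≥ 0.

yes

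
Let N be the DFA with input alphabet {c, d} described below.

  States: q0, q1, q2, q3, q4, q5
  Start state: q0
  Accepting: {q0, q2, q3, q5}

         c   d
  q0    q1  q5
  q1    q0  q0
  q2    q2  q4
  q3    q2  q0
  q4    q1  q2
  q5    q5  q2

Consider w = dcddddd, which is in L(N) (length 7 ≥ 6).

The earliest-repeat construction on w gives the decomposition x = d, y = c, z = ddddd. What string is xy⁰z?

dddddd

xy⁰z = xz = d·ddddd = dddddd.
Reading y = c takes N from q5 back to q5, so after x the machine is still in q5, and z then leads to the accepting state q2. Hence dddddd ∈ L(N).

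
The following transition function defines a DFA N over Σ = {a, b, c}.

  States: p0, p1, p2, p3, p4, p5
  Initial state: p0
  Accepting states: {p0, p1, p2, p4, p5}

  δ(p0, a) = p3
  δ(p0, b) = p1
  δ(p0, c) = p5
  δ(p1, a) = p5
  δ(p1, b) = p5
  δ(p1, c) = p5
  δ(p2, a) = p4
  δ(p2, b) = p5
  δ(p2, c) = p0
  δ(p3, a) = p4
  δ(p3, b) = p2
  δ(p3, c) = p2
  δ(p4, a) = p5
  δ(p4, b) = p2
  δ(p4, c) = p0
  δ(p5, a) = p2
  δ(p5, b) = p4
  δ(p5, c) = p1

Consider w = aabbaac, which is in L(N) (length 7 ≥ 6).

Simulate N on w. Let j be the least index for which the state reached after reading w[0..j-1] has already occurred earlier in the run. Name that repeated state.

p2

Run of N on w = a a b b a a c:
  step 0: p0  (start)
  step 1: p3  (read a: p0→p3)
  step 2: p4  (read a: p3→p4)
  step 3: p2  (read b: p4→p2)
  step 4: p5  (read b: p2→p5)
  step 5: p2  (read a: p5→p2)   ← first repeat (p2 seen earlier)
  step 6: p4  (read a: p2→p4)
  step 7: p0  (read c: p4→p0)

The earliest repeat is at step j = 5: N is in p2, which it already visited at step i = 3.
With |Q| = 6, pigeonhole forces a state repeat no later than step 6; the substring read between the first and second visits to that state can be pumped.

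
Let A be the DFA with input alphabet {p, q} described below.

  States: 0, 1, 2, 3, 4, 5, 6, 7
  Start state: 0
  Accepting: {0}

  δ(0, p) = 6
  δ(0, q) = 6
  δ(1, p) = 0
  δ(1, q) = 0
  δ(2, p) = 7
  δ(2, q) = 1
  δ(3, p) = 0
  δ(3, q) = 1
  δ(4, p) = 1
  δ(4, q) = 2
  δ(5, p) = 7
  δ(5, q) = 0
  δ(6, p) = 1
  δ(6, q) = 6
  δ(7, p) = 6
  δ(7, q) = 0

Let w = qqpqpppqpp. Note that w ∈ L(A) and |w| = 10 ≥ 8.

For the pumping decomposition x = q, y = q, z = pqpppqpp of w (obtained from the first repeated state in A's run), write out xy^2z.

qqqpqpppqpp

xy^2z = q·q·q·pqpppqpp = qqqpqpppqpp.
Reading y = q takes A from 6 back to 6, so after x·y·y the machine is still in 6, and z then leads to the accepting state 0. Hence qqqpqpppqpp ∈ L(A).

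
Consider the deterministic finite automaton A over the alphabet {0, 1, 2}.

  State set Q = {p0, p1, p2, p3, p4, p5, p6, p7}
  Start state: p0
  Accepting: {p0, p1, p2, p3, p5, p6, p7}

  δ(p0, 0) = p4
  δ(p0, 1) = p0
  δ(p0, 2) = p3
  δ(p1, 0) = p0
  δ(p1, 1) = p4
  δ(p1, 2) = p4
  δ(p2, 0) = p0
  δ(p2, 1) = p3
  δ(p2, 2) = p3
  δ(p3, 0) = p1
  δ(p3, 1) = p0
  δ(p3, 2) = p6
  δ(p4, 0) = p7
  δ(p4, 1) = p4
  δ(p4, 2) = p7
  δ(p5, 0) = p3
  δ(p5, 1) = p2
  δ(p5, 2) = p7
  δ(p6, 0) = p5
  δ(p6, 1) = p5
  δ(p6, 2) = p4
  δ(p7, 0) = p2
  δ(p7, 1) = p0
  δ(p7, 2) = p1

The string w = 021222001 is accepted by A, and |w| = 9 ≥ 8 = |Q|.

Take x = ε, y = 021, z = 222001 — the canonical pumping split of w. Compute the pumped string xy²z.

021021222001

xy^2z = ε·021·021·222001 = 021021222001.
Reading y = 021 takes A from p0 back to p0, so after x·y·y the machine is still in p0, and z then leads to the accepting state p3. Hence 021021222001 ∈ L(A).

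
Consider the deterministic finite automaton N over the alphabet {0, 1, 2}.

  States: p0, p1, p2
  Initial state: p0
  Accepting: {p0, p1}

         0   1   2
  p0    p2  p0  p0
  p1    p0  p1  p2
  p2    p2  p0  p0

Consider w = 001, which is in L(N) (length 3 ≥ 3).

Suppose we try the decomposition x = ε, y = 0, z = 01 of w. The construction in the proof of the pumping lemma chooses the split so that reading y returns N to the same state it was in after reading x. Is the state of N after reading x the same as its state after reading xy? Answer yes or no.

no

State sequence: p0 -0-> p2

After x (step 0): p0. After xy (step 1): p2.
They differ (p0 ≠ p2), so y is not a cycle from the state after x; this split is not the one the pumping-lemma construction produces, and pumping y need not keep the string in L(N).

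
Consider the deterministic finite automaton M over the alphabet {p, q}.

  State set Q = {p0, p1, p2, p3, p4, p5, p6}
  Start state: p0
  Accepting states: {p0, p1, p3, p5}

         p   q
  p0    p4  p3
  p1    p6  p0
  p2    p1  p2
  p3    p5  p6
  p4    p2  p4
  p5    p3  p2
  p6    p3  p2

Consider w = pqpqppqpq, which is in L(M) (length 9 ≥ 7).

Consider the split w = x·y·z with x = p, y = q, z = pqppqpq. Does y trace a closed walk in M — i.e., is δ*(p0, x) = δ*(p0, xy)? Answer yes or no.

State sequence: p0 -p-> p4 -q-> p4

After x (step 1): p4. After xy (step 2): p4.
They match, so y = q drives M around a cycle from p4 back to itself; pumping y any number of times keeps M in p4 before reading z, and xyⁱz ∈ L(M) for every i ≥ 0.

yes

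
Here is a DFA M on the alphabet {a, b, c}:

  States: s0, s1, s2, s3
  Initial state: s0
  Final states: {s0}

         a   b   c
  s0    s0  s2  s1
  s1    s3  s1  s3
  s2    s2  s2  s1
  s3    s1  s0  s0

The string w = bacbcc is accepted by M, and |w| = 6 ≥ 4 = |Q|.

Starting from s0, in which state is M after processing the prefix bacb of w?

s1

Run of M on the first 4 characters of w = b a c b:
  step 0: s0  (start)
  step 1: s2  (read b: s0→s2)
  step 2: s2  (read a: s2→s2)
  step 3: s1  (read c: s2→s1)
  step 4: s1  (read b: s1→s1)

After reading 4 characters, M is in state s1.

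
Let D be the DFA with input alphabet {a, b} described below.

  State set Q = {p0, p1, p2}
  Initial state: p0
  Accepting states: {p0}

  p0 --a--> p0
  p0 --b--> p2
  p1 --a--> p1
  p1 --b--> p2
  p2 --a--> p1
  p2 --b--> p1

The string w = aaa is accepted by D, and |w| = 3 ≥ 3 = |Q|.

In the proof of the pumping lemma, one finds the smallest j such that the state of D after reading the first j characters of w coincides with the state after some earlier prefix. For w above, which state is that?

Run of D on w = a a a:
  step 0: p0  (start)
  step 1: p0  (read a: p0→p0)   ← first repeat (p0 seen earlier)
  step 2: p0  (read a: p0→p0)
  step 3: p0  (read a: p0→p0)

The earliest repeat is at step j = 1: D is in p0, which it already visited at step i = 0.
Pumping length from the standard proof: p = 3 (the number of states). The repeated state found above gives |xy| = j ≤ 3 and |y| = j − i ≥ 1.

p0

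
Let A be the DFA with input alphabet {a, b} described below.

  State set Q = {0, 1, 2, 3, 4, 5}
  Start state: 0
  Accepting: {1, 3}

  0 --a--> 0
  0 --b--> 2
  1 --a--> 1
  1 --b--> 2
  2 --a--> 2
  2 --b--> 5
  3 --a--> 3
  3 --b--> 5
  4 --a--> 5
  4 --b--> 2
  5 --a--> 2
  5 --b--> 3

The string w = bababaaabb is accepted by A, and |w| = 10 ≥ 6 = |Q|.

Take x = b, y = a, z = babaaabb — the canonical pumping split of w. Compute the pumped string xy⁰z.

bbabaaabb

xy⁰z = xz = b·babaaabb = bbabaaabb.
Reading y = a takes A from 2 back to 2, so after x the machine is still in 2, and z then leads to the accepting state 3. Hence bbabaaabb ∈ L(A).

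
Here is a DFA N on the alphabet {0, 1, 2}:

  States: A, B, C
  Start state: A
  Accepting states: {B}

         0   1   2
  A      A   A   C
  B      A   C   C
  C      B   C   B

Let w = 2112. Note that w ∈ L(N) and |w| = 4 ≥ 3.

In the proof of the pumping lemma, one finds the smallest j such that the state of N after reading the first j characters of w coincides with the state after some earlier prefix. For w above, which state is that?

Run of N on w = 2 1 1 2:
  step 0: A  (start)
  step 1: C  (read 2: A→C)
  step 2: C  (read 1: C→C)   ← first repeat (C seen earlier)
  step 3: C  (read 1: C→C)
  step 4: B  (read 2: C→B)

The earliest repeat is at step j = 2: N is in C, which it already visited at step i = 1.

C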